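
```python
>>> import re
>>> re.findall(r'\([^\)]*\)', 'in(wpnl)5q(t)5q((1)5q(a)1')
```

Since nothing is captured, `findall` lists the 4 matched substrings directly.

['(wpnl)', '(t)', '((1)', '(a)']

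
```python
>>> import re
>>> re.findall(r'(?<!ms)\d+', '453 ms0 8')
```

The negative lookahead/lookbehind blocks any match where the forbidden context is present.
Matches: at [0:3] → '453'; at [8:9] → '8'.
`findall` yields the raw match text (2 of them) because the pattern has no groups.

['453', '8']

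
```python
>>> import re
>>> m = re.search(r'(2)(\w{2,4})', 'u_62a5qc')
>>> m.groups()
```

('2', 'a5qc')

The match spans [3:8] → '2a5qc'.
Captured: group 1 = '2', group 2 = 'a5qc'.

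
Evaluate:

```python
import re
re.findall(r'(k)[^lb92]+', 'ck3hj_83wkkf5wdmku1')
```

Pattern: a literal 'k' (captured); then one or more of any character except [lb92].
Walking the string: at [1:19] match 'k3hj_83wkkf5wdmku1', group 1 = 'k'.
With a single group, `findall` returns only what that group captured — 1 item.

['k']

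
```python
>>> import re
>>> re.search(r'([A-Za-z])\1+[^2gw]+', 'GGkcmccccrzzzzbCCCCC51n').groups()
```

After group 1 captures some text, `\1` only succeeds where that same text appears again.
`re.search` tries every starting position until one works.
The match spans [0:23] → 'GGkcmccccrzzzzbCCCCC51n'.
Captured: group 1 = 'G'.

('G',)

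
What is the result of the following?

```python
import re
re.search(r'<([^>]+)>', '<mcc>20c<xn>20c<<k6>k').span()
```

The match spans [0:5] → '<mcc>'.

(0, 5)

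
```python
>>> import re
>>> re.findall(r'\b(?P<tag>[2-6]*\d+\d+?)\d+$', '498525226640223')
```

['49852522664022']

The pattern matches a word boundary (`\b`, zero-width); then zero or more of a character in [2-6], then one or more of a digit, then one or more of a digit (lazy) (captured as 'tag'); then one or more of a digit; then anchored at the end.
One capturing group, so `findall` returns just the captured substring from the one match — 1 in all.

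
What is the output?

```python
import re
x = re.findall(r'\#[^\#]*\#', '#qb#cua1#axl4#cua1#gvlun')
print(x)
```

['#qb#', '#axl4#']

No capturing groups, so `findall` returns the 2 full match strings.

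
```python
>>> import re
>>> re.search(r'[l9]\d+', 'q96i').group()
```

'96'

Pattern: one of [l9]; then one or more of a digit.
`re.search` scans for the first position where the pattern succeeds.
The match spans [1:3] → '96'.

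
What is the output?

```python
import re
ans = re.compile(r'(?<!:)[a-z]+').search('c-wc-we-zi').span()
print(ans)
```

(0, 1)

A negative assertion filters positions out without eating any characters.
The match spans [0:1] → 'c'.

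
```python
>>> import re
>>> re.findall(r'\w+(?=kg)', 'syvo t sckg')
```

Because the assertion is zero-width, the text it checks is not consumed and won't appear in the result.
`findall` yields the raw match text (1 of them) because the pattern has no groups.

['sc']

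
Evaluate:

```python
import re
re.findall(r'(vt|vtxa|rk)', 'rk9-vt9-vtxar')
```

['rk', 'vt', 'vt']

Branches in `(...|...)` are attempted left-to-right; the first branch that allows the whole pattern to succeed is taken.
One capturing group, so `findall` returns just the captured substring from each match — 3 in all.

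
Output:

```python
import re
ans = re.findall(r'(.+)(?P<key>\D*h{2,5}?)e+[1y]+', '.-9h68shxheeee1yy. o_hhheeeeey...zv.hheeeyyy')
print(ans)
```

With 2 capturing groups, `findall` returns a 2-tuple per match.

[('.-9h68shxheeee1yy. o_hhheeeeey...zv.', 'hh')]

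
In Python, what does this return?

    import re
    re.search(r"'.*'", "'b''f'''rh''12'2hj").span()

(0, 15)

The match spans [0:15] → "'b''f'''rh''12'".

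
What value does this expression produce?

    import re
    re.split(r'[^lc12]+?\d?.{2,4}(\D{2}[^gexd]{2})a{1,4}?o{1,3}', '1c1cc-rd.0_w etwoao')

['1c1cc', 'etwo', '']

Pattern: one or more of any character except [lc12] (lazy), then optionally a digit; then 2 to 4 of any character; then exactly 2 of a non-digit, then exactly 2 of any character except [gexd] (captured); then 1 to 4 of the literal 'a' (lazy), then 1 to 3 of the literal 'o'.
Matches to split on: at [5:19] → '-rd.0_w etwoao'.
The group in the pattern means `split` returns the separators' captures alongside the pieces.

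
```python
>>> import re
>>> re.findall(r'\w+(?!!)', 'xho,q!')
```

['xho']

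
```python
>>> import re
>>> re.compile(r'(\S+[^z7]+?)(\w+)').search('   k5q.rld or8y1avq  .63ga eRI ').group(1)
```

'k5q.rld '

This matches one or more of a non-whitespace character, then one or more of any character except [z7] (lazy) (captured); then one or more of a word character (captured).
A non-greedy quantifier consumes as few characters as it can — just enough that the remainder of the pattern still matches from where it stops; whatever follows it matches normally.
`search` walks the string left to right and returns the first match it finds.
The match spans [3:19] → 'k5q.rld or8y1avq'.
Captured: group 1 = 'k5q.rld ', group 2 = 'or8y1avq'.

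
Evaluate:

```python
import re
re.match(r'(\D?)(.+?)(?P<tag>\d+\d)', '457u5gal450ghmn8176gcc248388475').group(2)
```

'4'

The match spans [0:3] → '457'.
Captured: group 1 = '', group 2 = '4', group 3 = '57'.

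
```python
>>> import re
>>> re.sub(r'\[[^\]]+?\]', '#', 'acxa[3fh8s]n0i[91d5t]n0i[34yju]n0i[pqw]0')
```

'acxa#n0i#n0i#n0i#0'

Matches: at [4:11] → '[3fh8s]'; at [14:21] → '[91d5t]'; at [24:31] → '[34yju]'; at [34:39] → '[pqw]'.
Each match is replaced by '#'.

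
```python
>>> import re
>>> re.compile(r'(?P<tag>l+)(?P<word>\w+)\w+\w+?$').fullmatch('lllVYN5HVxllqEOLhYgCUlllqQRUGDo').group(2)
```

The pattern matches one or more of a literal 'l' (captured as 'tag'); then one or more of a word character (captured as 'word'); then one or more of a word character, then one or more of a word character (lazy); then anchored at the end.
`fullmatch` succeeds only if the pattern covers the string from start to end.
The match spans [0:31] → 'lllVYN5HVxllqEOLhYgCUlllqQRUGDo'.
Captured: group 1 = 'lll', group 2 = 'VYN5HVxllqEOLhYgCUlllqQRUG'.

'VYN5HVxllqEOLhYgCUlllqQRUG'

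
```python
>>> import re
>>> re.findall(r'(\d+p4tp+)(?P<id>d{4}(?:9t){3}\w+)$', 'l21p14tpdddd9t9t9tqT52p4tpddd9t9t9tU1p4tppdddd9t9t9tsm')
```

[('1p4tpp', 'dddd9t9t9tsm')]

2 groups means the one result is a tuple of 2 captured strings — 1 here.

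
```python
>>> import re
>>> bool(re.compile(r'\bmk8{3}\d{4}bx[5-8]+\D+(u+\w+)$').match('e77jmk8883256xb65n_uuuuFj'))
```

Pattern: a word boundary (`\b`, zero-width); then the literal 'mk', then exactly 3 of a literal '8', then exactly 4 of a digit; then the literal 'bx', then one or more of a character in [5-8], then one or more of a non-digit; then one or more of the literal 'u', then one or more of a word character (captured); then anchored at the end.
`match` is anchored at position 0; if the pattern doesn't fit there, it returns None.
Here the string doesn't start with a match, so the call returns None, and `bool(None)` is False.

False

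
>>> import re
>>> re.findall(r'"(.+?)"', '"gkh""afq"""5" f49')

['gkh', 'afq', '"5']

Scanning left to right: at [0:5] match '"gkh"', group 1 = 'gkh'; at [5:10] match '"afq"', group 1 = 'afq'; at [10:14] match '""5"', group 1 = '"5'.
With a single group, `findall` returns only what that group captured — 3 items.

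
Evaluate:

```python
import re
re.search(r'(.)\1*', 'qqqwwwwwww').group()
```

'qqq'

`\1` is not a pattern — it's the concrete string captured by group 1, re-applied verbatim.
The match spans [0:3] → 'qqq'.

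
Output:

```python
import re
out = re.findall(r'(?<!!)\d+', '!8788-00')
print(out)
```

The negative lookahead/lookbehind blocks any match where the forbidden context is present.
With no groups in the pattern, `findall` gives back each whole match — 2 here.

['788', '00']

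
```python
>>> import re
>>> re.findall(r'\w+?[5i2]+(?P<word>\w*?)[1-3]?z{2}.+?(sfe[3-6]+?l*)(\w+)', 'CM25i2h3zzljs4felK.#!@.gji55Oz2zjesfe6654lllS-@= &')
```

[('h', 'sfe6', '654lllS')]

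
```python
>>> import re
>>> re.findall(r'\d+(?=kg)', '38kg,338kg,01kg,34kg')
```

The lookaround is zero-width — it requires the adjacent text to match without consuming it, so the asserted text isn't part of the match.
With no groups in the pattern, `findall` gives back each whole match — 4 here.

['38', '338', '01', '34']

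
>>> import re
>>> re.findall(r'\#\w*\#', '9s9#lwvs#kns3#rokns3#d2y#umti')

['#lwvs#', '#rokns3#']

Matches: at [3:9] → '#lwvs#'; at [13:21] → '#rokns3#'.
Since nothing is captured, `findall` lists the 2 matched substrings directly.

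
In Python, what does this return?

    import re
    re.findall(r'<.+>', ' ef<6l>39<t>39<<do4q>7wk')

With no groups in the pattern, `findall` gives back each whole match — 1 here.

['<6l>39<t>39<<do4q>']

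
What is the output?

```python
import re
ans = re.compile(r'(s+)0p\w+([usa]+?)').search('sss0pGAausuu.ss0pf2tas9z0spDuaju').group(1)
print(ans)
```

sss

The match spans [0:12] → 'sss0pGAausuu'.
Captured: group 1 = 'sss', group 2 = 'u'.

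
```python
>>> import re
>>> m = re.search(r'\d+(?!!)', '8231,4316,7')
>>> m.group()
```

The negative lookahead/lookbehind blocks any match where the forbidden context is present.
`re.search` scans for the first position where the pattern succeeds.
The match spans [0:4] → '8231'.

'8231'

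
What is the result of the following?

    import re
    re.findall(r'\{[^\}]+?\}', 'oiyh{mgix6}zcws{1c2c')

Since nothing is captured, `findall` lists the 1 matched substring directly.

['{mgix6}']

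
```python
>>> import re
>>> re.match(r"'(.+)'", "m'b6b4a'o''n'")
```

`match` is anchored at position 0; if the pattern doesn't fit there, it returns None.
Here position 0 doesn't satisfy it, so the call returns None.

None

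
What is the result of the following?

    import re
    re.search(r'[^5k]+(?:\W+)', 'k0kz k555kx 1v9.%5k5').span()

The match spans [3:5] → 'z '.

(3, 5)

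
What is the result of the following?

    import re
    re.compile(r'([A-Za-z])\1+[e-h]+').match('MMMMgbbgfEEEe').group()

'MMMMg'

The backreference `\1` re-matches whatever the first group consumed, character for character.
`re.match` won't scan ahead — the pattern has to work from the very first character.
The match spans [0:5] → 'MMMMg'.
Captured: group 1 = 'M'.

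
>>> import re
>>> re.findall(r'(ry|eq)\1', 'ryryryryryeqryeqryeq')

`\1` has to match the exact text group 1 already captured.
Walking the string: at [0:4] match 'ryry', group 1 = 'ry'; at [4:8] match 'ryry', group 1 = 'ry'.
Because there's exactly one group, `findall` drops the full match and keeps group 1 from each hit.

['ry', 'ry']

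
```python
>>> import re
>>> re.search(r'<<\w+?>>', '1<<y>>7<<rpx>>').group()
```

`search` walks the string left to right and returns the first match it finds.
The match spans [1:6] → '<<y>>'.

'<<y>>'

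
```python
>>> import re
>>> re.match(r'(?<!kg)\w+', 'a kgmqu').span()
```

(0, 1)

A negative assertion filters positions out without eating any characters.
`match` is anchored at position 0; if the pattern doesn't fit there, it returns None.
The match spans [0:1] → 'a'.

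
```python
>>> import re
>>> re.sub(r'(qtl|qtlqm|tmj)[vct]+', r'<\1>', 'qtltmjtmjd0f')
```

'<qtl>mjtmjd0f'

Matches: at [0:4] → 'qtlt'.
`\1` in the replacement pulls in group 1's text for each match.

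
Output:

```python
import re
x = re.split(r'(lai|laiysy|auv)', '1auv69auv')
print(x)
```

Matches to split on: at [1:4] → 'auv'; at [6:9] → 'auv'.
`re.split` interleaves the captured-group text with the surrounding fragments.

['1', 'auv', '69', 'auv', '']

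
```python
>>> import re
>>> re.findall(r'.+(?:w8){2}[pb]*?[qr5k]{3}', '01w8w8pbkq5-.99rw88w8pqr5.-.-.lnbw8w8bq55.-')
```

['01w8w8pbkq5-.99rw88w8pqr5.-.-.lnbw8w8bq55']

With no groups in the pattern, `findall` gives back each whole match — 1 here.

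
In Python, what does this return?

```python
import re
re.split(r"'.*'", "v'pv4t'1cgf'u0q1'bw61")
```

Matches to split on: at [1:17] → "'pv4t'1cgf'u0q1'".
Each match becomes a cut point; 2 segments remain.

['v', 'bw61']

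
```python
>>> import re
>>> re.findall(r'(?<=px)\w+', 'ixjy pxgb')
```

['gb']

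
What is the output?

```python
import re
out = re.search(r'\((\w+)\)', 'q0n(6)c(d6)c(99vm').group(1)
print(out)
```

6

Unlike `match`, `search` isn't anchored — it looks for the pattern anywhere in the string.
The match spans [3:6] → '(6)'.
Captured: group 1 = '6'.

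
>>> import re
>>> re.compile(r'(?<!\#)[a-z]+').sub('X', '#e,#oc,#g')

'#e,#oX,#g'

Because the assertion is negative and zero-width, positions next to the forbidden text are skipped.
Matches: at [5:6] → 'c'.
Every occurrence is swapped for 'X'.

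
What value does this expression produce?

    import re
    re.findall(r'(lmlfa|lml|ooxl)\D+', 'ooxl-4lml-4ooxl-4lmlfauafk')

`|` is ordered: at each position the engine commits to the first alternative that works.
Walking the string: at [0:5] match 'ooxl-', group 1 = 'ooxl'; at [6:10] match 'lml-', group 1 = 'lml'; at [11:16] match 'ooxl-', group 1 = 'ooxl'; at [17:26] match 'lmlfauafk', group 1 = 'lmlfa'.
Because there's exactly one group, `findall` drops the full match and keeps group 1 from each hit.

['ooxl', 'lml', 'ooxl', 'lmlfa']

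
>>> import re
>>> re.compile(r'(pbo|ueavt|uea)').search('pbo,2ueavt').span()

The match spans [0:3] → 'pbo'.

(0, 3)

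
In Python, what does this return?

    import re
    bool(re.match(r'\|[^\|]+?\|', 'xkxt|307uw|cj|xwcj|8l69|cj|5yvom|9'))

False

`match` is anchored at position 0; if the pattern doesn't fit there, it returns None.
Here position 0 doesn't satisfy it, so the call returns None, and `bool(None)` is False.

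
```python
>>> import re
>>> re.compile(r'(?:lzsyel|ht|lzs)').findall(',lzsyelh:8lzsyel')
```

['lzsyel', 'lzsyel']

The regex engine tests alternatives in the order written; an earlier branch that matches wins even if a later one would match more.
Matches: at [1:7] → 'lzsyel'; at [10:16] → 'lzsyel'.
Since nothing is captured, `findall` lists the 2 matched substrings directly.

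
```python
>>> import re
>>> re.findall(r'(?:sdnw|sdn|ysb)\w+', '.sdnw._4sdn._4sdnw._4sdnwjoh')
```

Walking the string: at [1:5] → 'sdnw'; at [14:18] → 'sdnw'; at [21:28] → 'sdnwjoh'.
With no groups in the pattern, `findall` gives back each whole match — 3 here.

['sdnw', 'sdnw', 'sdnwjoh']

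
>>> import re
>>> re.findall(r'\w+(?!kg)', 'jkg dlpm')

`(?!…)`/`(?<!…)` only lets a position through if the neighbouring text does NOT match; no characters are consumed.
Walking the string: at [0:3] → 'jkg'; at [4:8] → 'dlpm'.
With no groups in the pattern, `findall` gives back each whole match — 2 here.

['jkg', 'dlpm']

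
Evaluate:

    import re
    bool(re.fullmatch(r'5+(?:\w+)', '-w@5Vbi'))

False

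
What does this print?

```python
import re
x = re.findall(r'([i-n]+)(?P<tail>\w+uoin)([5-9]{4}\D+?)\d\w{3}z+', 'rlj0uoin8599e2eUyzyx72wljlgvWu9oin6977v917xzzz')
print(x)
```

Pattern: one or more of a character in [i-n] (captured); then one or more of a word character, then the literal 'uoi', then the literal 'n' (captured as 'tail'); then exactly 4 of a character in [5-9], then one or more of a non-digit (lazy) (captured); then a digit, then exactly 3 of a word character, then one or more of a literal 'z'.
Walking the string: at [1:18] match 'lj0uoin8599e2eUyz', groups = ('lj', '0uoin', '8599e').
3 groups means the one result is a tuple of 3 captured strings — 1 here.

[('lj', '0uoin', '8599e')]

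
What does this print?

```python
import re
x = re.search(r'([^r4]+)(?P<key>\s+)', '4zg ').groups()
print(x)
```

('zg', ' ')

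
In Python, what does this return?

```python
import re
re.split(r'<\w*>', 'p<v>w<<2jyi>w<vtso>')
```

['p', 'w<', 'w', '']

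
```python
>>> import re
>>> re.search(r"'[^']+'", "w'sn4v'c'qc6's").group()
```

"'sn4v'"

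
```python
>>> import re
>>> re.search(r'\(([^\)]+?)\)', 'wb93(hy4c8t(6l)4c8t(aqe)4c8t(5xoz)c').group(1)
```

The match spans [4:15] → '(hy4c8t(6l)'.
Captured: group 1 = 'hy4c8t(6l'.

'hy4c8t(6l'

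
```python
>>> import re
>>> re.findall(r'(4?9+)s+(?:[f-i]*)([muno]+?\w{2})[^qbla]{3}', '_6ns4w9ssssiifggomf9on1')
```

[('9', 'omf')]

A `+?`/`*?`/`{m,n}?` starts at its minimum and grows only as far as needed for what follows to match.
Multiple groups make `findall` return tuples — one 2-tuple for the one match.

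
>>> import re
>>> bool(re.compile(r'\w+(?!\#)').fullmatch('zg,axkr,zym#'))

False

A negative assertion filters positions out without eating any characters.
`re.fullmatch` requires the pattern to consume the entire string.
Here the pattern can't cover the whole string, so the call returns None, and `bool(None)` is False.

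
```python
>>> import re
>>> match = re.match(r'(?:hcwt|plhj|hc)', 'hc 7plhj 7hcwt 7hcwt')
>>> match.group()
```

`re.match` won't scan ahead — the pattern has to work from the very first character.
The match spans [0:2] → 'hc'.

'hc'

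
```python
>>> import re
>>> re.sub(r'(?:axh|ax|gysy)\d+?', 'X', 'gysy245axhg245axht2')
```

Each match is replaced by 'X'.

'X45axhg245axht2'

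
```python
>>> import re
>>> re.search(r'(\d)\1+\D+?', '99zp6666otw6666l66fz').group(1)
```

'9'

`\1` is not a pattern — it's the concrete string captured by group 1, re-applied verbatim.
`search` walks the string left to right and returns the first match it finds.
The match spans [0:3] → '99z'.
Captured: group 1 = '9'.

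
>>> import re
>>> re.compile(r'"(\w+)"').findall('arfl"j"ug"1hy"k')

['j', '1hy']

Walking the string: at [4:7] match '"j"', group 1 = 'j'; at [9:14] match '"1hy"', group 1 = '1hy'.
Because there's exactly one group, `findall` drops the full match and keeps group 1 from each hit.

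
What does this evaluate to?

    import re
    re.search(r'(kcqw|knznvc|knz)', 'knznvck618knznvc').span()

(0, 6)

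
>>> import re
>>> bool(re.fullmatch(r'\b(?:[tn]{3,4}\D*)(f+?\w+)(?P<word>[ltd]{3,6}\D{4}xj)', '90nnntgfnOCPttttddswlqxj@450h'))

False

Pattern: a word boundary (`\b`, zero-width); then 3 to 4 of one of [tn], then zero or more of a non-digit (non-capturing group); then one or more of the literal 'f' (lazy), then one or more of a word character (captured); then 3 to 6 of one of [ltd], then exactly 4 of a non-digit, then the literal 'xj' (captured as 'word').
For `fullmatch`, every character of the input must be accounted for by the pattern.
Here there's no way to consume every character, so the call returns None, and `bool(None)` is False.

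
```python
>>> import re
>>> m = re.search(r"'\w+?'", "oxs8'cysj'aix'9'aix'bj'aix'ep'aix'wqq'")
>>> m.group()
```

"'cysj'"

Unlike `match`, `search` isn't anchored — it looks for the pattern anywhere in the string.
The match spans [4:10] → "'cysj'".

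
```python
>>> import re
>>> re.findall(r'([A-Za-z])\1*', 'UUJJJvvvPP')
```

['U', 'J', 'v', 'P']

The backreference `\1` re-matches whatever the first group consumed, character for character.
Because there's exactly one group, `findall` drops the full match and keeps group 1 from each hit.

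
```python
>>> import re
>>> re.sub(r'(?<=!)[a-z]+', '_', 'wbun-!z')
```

'wbun-!_'

The `(?=…)`/`(?<=…)` assertion just peeks at neighbouring text; it doesn't advance the match position.
Every occurrence is swapped for '_'.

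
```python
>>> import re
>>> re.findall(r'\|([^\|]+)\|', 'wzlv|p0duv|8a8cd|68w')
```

['p0duv']

With a single group, `findall` returns only what that group captured — 1 item.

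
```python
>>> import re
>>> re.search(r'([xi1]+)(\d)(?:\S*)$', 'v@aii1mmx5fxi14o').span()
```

(3, 16)

This matches one or more of one of [xi1] (captured); then a digit (captured); then zero or more of a non-whitespace character (non-capturing group); then anchored at the end.
`re.search` scans for the first position where the pattern succeeds.
The match spans [3:16] → 'ii1mmx5fxi14o'.
Captured: group 1 = 'ii', group 2 = '1'.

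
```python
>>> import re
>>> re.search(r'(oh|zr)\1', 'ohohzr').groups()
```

('oh',)

The backreference `\1` re-matches whatever the first group consumed, character for character.
`re.search` scans for the first position where the pattern succeeds.
The match spans [0:4] → 'ohoh'.
Captured: group 1 = 'oh'.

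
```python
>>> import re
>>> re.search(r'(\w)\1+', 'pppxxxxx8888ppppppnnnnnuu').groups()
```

The backreference `\1` re-matches whatever the first group consumed, character for character.
`re.search` scans for the first position where the pattern succeeds.
The match spans [0:3] → 'ppp'.
Captured: group 1 = 'p'.

('p',)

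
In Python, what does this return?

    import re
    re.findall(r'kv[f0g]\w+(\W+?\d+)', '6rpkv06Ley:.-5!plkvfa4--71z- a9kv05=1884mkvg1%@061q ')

`findall` collects group 1 from each match (4 total).

[':.-5', '--71', '=1884', '%@061']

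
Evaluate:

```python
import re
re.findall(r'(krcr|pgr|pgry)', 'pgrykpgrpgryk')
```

Alternation tries branches left to right and keeps the first one that lets the overall match succeed at that position.
Because there's exactly one group, `findall` drops the full match and keeps group 1 from each hit.

['pgr', 'pgr', 'pgr']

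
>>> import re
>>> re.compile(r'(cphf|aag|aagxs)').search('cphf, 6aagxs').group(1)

The match spans [0:4] → 'cphf'.
Captured: group 1 = 'cphf'.

'cphf'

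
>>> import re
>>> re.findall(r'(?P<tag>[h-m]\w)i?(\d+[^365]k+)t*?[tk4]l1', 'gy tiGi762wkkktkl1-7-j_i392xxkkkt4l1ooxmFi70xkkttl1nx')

2 groups means each result is a tuple of 2 captured strings — 2 here.

[('iG', '762wkkk'), ('mF', '70xkk')]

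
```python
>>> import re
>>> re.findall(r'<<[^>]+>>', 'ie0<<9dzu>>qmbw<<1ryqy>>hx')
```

['<<9dzu>>', '<<1ryqy>>']

Walking the string: at [3:11] → '<<9dzu>>'; at [15:24] → '<<1ryqy>>'.
Since nothing is captured, `findall` lists the 2 matched substrings directly.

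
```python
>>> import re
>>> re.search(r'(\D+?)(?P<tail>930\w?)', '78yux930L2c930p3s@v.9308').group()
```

'yux930L'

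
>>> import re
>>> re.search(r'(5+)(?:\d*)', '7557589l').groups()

This matches one or more of a literal '5' (captured); then zero or more of a digit (non-capturing group).
`re.search` tries every starting position until one works.
The match spans [1:7] → '557589'.
Captured: group 1 = '55'.

('55',)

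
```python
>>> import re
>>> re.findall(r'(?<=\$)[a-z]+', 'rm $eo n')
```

['eo']

The positive lookaround only admits positions where the adjacent text matches; those characters stay outside the span.
No capturing groups, so `findall` returns the 1 full match string.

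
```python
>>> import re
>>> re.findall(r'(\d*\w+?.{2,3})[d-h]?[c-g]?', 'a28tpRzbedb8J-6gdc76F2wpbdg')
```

['a28t', 'pRzb', 'b8J-', '6gdc7', '6F2wp', 'bdg']

Lazy quantifiers expand one character at a time until the remainder of the pattern can match.
Because there's exactly one group, `findall` drops the full match and keeps group 1 from each hit.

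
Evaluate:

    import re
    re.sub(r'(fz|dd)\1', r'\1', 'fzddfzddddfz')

'fzddfzddfz'

`\1` has to match the exact text group 1 already captured.
Each match is replaced using the text its own group 1 captured.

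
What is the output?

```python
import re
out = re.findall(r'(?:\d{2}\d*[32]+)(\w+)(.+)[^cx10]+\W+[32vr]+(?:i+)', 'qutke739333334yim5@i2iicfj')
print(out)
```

[]

This matches exactly 2 of a digit, then zero or more of a digit, then one or more of one of [32] (non-capturing group); then one or more of a word character (captured); then one or more of any character (captured); then one or more of any character except [cx10], then one or more of a non-word character, then one or more of one of [32vr]; then one or more of a literal 'i' (non-capturing group).
Multiple groups make `findall` return tuples — one 2-tuple for each match.
Nothing in the string satisfies the pattern, so the list is empty.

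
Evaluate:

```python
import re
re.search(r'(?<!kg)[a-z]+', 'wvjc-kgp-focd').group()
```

`(?!…)`/`(?<!…)` only lets a position through if the neighbouring text does NOT match; no characters are consumed.
Unlike `match`, `search` isn't anchored — it looks for the pattern anywhere in the string.
The match spans [0:4] → 'wvjc'.

'wvjc'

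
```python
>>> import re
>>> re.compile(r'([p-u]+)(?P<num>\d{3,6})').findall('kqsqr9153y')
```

[('qsqr', '9153')]

The pattern matches one or more of a character in [p-u] (captured); then 3 to 6 of a digit (captured as 'num').
Matches: at [1:9] match 'qsqr9153', groups = ('qsqr', '9153').
With 2 capturing groups, `findall` returns a 2-tuple per match.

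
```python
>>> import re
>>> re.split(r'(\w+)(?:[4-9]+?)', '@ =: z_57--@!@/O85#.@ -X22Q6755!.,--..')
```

['@ =: ', 'z_5', '--@!@/', 'O8', '#.@ -', 'X22Q675', '!.,--..']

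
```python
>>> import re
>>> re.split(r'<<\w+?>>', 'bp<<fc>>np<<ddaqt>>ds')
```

['bp', 'np', 'ds']

The string is cut at each match, leaving 3 pieces.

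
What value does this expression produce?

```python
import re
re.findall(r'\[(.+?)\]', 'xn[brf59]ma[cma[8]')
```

['brf59', 'cma[8']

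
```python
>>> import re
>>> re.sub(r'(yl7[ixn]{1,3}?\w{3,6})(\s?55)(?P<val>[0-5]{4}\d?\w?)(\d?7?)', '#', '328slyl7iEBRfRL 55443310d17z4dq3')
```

'328sl#d17z4dq3'

The pattern matches the literal 'yl7', then 1 to 3 of one of [ixn] (lazy), then 3 to 6 of a word character (captured); then optionally whitespace, then the literal '55' (captured); then exactly 4 of a character in [0-5], then optionally a digit, then optionally a word character (captured as 'val'); then optionally a digit, then optionally the literal '7' (captured).
Matches: at [5:24] → 'yl7iEBRfRL 55443310'.
Every occurrence is swapped for '#'.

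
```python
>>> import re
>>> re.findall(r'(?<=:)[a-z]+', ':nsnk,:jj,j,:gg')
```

['nsnk', 'jj', 'gg']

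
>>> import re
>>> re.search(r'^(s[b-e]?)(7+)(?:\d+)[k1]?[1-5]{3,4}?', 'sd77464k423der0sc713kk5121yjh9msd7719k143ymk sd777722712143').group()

This matches anchored at the start of the string; then a literal 's', then optionally a character in [b-e] (captured); then one or more of a literal '7' (captured); then one or more of a digit (non-capturing group); then optionally one of [k1], then 3 to 4 of a character in [1-5] (lazy).
`search` walks the string left to right and returns the first match it finds.
The match spans [0:11] → 'sd77464k423'.
Captured: group 1 = 'sd', group 2 = '77'.

'sd77464k423'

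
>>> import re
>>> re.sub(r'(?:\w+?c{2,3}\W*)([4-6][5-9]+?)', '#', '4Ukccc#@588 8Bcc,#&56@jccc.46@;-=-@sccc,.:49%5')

This matches one or more of a word character (lazy), then 2 to 3 of a literal 'c', then zero or more of a non-word character (non-capturing group); then a character in [4-6], then one or more of a character in [5-9] (lazy) (captured).
Each match is replaced by '#'.

'#8 #@#@;-=-@#%5'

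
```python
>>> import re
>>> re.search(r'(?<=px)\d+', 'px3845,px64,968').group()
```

Lookahead/lookbehind check context without consuming it, so the matched span excludes the asserted characters.
The match spans [2:6] → '3845'.

'3845'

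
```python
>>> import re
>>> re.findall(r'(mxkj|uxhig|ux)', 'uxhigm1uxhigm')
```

Alternation tries branches left to right and keeps the first one that lets the overall match succeed at that position.
With a single group, `findall` returns only what that group captured — 2 items.

['uxhig', 'uxhig']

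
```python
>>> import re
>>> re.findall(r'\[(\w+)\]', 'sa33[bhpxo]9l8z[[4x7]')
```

Walking the string: at [4:11] match '[bhpxo]', group 1 = 'bhpxo'; at [16:21] match '[4x7]', group 1 = '4x7'.
Because there's exactly one group, `findall` drops the full match and keeps group 1 from each hit.

['bhpxo', '4x7']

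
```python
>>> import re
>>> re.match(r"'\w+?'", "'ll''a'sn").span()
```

(0, 4)

`re.match` won't scan ahead — the pattern has to work from the very first character.
The match spans [0:4] → "'ll'".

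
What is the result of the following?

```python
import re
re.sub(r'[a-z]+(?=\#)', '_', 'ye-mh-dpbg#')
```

'ye-mh-_#'

The `(?=…)`/`(?<=…)` assertion just peeks at neighbouring text; it doesn't advance the match position.
Matches: at [6:10] → 'dpbg'.
`sub` substitutes '_' at each match site.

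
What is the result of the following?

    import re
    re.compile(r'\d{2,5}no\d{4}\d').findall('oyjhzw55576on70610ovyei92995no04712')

['92995no04712']

No capturing groups, so `findall` returns the 1 full match string.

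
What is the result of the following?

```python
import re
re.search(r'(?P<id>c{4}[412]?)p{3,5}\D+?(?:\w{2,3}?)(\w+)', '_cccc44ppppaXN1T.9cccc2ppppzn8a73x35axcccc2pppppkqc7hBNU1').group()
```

'cccc2ppppzn8a73x35axcccc2pppppkqc7hBNU1'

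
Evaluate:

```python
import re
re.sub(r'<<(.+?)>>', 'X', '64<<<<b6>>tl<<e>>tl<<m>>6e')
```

Lazy quantifiers expand one character at a time until the remainder of the pattern can match.
Matches: at [2:10] → '<<<<b6>>'; at [12:17] → '<<e>>'; at [19:24] → '<<m>>'.
Every occurrence is swapped for 'X'.

'64XtlXtlX6e'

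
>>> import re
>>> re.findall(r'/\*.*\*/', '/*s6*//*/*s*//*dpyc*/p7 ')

['/*s6*//*/*s*//*dpyc*/']

Scanning left to right: at [0:21] → '/*s6*//*/*s*//*dpyc*/'.
Since nothing is captured, `findall` lists the 1 matched substring directly.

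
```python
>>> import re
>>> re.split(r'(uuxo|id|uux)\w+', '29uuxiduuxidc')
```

['29', 'uux', '']

With a capturing group present, the delimiter's captured portion is kept in the result list.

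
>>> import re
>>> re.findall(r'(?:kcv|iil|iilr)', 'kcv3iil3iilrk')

Alternation isn't longest-match — the leftmost alternative that fits at this position is chosen.
Since nothing is captured, `findall` lists the 3 matched substrings directly.

['kcv', 'iil', 'iil']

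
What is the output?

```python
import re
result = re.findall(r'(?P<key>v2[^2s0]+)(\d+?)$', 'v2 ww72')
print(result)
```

[('v2 ww7', '2')]

This matches the literal 'v2', then one or more of any character except [2s0] (captured as 'key'); then one or more of a digit (lazy) (captured); then anchored at the end.
Matches: at [0:7] match 'v2 ww72', groups = ('v2 ww7', '2').
With 2 capturing groups, `findall` returns a 2-tuple per match.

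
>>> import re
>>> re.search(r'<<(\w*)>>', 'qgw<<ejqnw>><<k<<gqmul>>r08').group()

`re.search` scans for the first position where the pattern succeeds.
The match spans [3:12] → '<<ejqnw>>'.
Captured: group 1 = 'ejqnw'.

'<<ejqnw>>'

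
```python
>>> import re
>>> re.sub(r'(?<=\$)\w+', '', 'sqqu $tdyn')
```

'sqqu $'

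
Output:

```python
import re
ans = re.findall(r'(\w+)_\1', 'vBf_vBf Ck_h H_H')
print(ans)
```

`\1` is not a pattern — it's the concrete string captured by group 1, re-applied verbatim.
Scanning left to right: at [0:7] match 'vBf_vBf', group 1 = 'vBf'; at [13:16] match 'H_H', group 1 = 'H'.
One capturing group, so `findall` returns just the captured substring from each match — 2 in all.

['vBf', 'H']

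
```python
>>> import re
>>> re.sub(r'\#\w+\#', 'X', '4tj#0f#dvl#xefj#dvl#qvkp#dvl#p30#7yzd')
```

Every occurrence is swapped for 'X'.

'4tjXdvlXdvlXdvlX7yzd'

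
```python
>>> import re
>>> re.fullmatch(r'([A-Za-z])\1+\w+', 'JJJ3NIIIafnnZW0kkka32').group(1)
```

The match spans [0:21] → 'JJJ3NIIIafnnZW0kkka32'.
Captured: group 1 = 'J'.

'J'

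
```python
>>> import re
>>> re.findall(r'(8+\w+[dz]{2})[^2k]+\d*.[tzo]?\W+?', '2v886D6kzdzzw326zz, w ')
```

This matches one or more of a literal '8', then one or more of a word character, then exactly 2 of one of [dz] (captured); then one or more of any character except [2k], then zero or more of a digit, then any character; then optionally one of [tzo]; then one or more of a non-word character (lazy).
Matches: at [2:22] match '886D6kzdzzw326zz, w ', group 1 = '886D6kzdzzw326zz'.
With a single group, `findall` returns only what that group captured — 1 item.

['886D6kzdzzw326zz']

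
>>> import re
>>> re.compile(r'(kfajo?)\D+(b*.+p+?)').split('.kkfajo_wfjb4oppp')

['.k', 'kfajo', '4oppp', '']

This matches a literal 'k', then the literal 'faj', then optionally the literal 'o' (captured); then one or more of a non-digit; then zero or more of a literal 'b', then one or more of any character, then one or more of a literal 'p' (lazy) (captured).
Matches to split on: at [2:17] → 'kfajo_wfjb4oppp'.
`re.split` interleaves the captured-group text with the surrounding fragments.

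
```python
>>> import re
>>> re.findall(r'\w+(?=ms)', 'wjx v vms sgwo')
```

['v']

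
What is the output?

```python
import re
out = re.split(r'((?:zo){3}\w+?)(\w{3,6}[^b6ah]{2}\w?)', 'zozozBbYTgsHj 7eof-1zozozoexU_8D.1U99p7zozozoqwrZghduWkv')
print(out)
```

Pattern: the literal 'zo' repeated 3 times, then one or more of a word character (lazy) (captured); then 3 to 6 of a word character, then exactly 2 of any character except [b6ah], then optionally a word character (captured).
Because the quantifier is non-greedy, it stops expanding at the earliest point where the rest of the pattern can succeed.
Matches to split on: at [20:35] → 'zozozoexU_8D.1U'; at [39:55] → 'zozozoqwrZghduWk'.
`re.split` interleaves the captured-group text with the surrounding fragments.

['zozozBbYTgsHj 7eof-1', 'zozozoe', 'xU_8D.1U', '99p7', 'zozozoq', 'wrZghduWk', 'v']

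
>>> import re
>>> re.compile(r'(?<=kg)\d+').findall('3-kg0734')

['0734']

The `(?=…)`/`(?<=…)` assertion just peeks at neighbouring text; it doesn't advance the match position.
`findall` yields the raw match text (1 of them) because the pattern has no groups.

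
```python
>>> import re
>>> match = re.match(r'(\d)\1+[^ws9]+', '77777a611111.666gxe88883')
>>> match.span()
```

(0, 24)

`re.match` only tries the pattern at the start of the string.
The match spans [0:24] → '77777a611111.666gxe88883'.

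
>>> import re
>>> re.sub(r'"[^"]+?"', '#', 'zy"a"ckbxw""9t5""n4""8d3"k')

'zy#ckbxw"###k'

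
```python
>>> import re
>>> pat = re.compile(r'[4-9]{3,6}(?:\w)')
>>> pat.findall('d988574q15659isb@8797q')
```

Since nothing is captured, `findall` lists the 3 matched substrings directly.

['988574q', '5659i', '8797q']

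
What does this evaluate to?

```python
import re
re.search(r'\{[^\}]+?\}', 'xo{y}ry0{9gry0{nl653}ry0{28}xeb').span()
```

(2, 5)

The match spans [2:5] → '{y}'.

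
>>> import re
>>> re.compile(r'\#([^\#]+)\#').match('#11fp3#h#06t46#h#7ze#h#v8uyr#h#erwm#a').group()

'#11fp3#'

With `match`, the pattern is implicitly anchored at the beginning.
The match spans [0:7] → '#11fp3#'.
Captured: group 1 = '11fp3'.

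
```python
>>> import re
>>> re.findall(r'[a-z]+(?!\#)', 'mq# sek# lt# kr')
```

Because the assertion is negative and zero-width, positions next to the forbidden text are skipped.
No capturing groups, so `findall` returns the 4 full match strings.

['m', 'se', 'l', 'kr']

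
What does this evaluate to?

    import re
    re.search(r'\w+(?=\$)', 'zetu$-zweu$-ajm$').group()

'zetu'

The `(?=…)`/`(?<=…)` assertion just peeks at neighbouring text; it doesn't advance the match position.
Unlike `match`, `search` isn't anchored — it looks for the pattern anywhere in the string.
The match spans [0:4] → 'zetu'.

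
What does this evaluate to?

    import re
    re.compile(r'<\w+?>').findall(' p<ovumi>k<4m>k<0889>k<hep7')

Walking the string: at [2:9] → '<ovumi>'; at [10:14] → '<4m>'; at [15:21] → '<0889>'.
No capturing groups, so `findall` returns the 3 full match strings.

['<ovumi>', '<4m>', '<0889>']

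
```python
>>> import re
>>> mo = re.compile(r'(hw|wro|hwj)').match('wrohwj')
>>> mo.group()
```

'wro'

With `match`, the pattern is implicitly anchored at the beginning.
The match spans [0:3] → 'wro'.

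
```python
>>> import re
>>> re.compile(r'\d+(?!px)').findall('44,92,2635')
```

The negative lookaround is zero-width — it rules out positions where the adjacent text would match, without consuming anything.
With no groups in the pattern, `findall` gives back each whole match — 3 here.

['44', '92', '2635']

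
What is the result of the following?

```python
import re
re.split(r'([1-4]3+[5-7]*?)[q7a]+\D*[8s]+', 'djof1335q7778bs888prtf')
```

['djof', '1335', 'bs888prtf']

With a capturing group present, the delimiter's captured portion is kept in the result list.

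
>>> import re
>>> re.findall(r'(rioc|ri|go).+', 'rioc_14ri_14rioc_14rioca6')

The regex engine tests alternatives in the order written; an earlier branch that matches wins even if a later one would match more.
Matches: at [0:25] match 'rioc_14ri_14rioc_14rioca6', group 1 = 'rioc'.
`findall` collects group 1 from the one match (1 total).

['rioc']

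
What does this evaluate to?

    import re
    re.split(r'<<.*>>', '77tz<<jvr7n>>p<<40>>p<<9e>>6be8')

['77tz', '6be8']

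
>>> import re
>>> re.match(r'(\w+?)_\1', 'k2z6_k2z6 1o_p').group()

The backreference `\1` re-matches whatever the first group consumed, character for character.
`re.match` only tries the pattern at the start of the string.
The match spans [0:9] → 'k2z6_k2z6'.
Captured: group 1 = 'k2z6'.

'k2z6_k2z6'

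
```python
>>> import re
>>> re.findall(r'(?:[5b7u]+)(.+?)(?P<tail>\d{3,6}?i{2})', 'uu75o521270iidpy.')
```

Pattern: one or more of one of [5b7u] (non-capturing group); then one or more of any character (lazy) (captured); then 3 to 6 of a digit (lazy), then exactly 2 of the literal 'i' (captured as 'tail').
The `?` after the quantifier makes it lazy — it takes as little as possible before letting the rest of the pattern try.
Matches: at [0:13] match 'uu75o521270ii', groups = ('o', '521270ii').
`findall` packs the 2 group values into a tuple for every match.

[('o', '521270ii')]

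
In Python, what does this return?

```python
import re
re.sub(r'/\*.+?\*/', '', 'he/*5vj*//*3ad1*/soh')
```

'hesoh'

`sub` substitutes '' at each match site.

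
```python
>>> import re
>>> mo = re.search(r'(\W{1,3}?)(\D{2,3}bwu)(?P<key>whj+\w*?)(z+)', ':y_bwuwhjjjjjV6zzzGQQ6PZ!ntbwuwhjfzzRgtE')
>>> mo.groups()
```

The match spans [0:18] → ':y_bwuwhjjjjjV6zzz'.
Captured: group 1 = ':', group 2 = 'y_bwu', group 3 = 'whjjjjjV6', group 4 = 'zzz'.

(':', 'y_bwu', 'whjjjjjV6', 'zzz')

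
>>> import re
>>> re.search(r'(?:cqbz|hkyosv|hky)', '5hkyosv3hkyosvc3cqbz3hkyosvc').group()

Alternation isn't longest-match — the leftmost alternative that fits at this position is chosen.
`re.search` tries every starting position until one works.
The match spans [1:7] → 'hkyosv'.

'hkyosv'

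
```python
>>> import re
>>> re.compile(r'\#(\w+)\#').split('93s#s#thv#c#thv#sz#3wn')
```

Matches to split on: at [3:6] → '#s#'; at [9:12] → '#c#'; at [15:19] → '#sz#'.
With a capturing group present, the delimiter's captured portion is kept in the result list.

['93s', 's', 'thv', 'c', 'thv', 'sz', '3wn']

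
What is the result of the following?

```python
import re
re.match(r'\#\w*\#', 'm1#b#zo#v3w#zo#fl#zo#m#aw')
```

`re.match` won't scan ahead — the pattern has to work from the very first character.
Here the string doesn't start with a match, so the call returns None.

None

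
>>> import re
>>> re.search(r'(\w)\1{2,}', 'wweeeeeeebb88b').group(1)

'e'

The match spans [2:9] → 'eeeeeee'.
Captured: group 1 = 'e'.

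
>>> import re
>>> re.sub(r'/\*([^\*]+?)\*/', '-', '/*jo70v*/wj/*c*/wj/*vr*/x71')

Matches: at [0:9] → '/*jo70v*/'; at [11:16] → '/*c*/'; at [18:24] → '/*vr*/'.
Every occurrence is swapped for '-'.

'-wj-wj-x71'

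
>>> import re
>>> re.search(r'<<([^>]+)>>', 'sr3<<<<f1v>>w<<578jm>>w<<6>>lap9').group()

The match spans [3:12] → '<<<<f1v>>'.

'<<<<f1v>>'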